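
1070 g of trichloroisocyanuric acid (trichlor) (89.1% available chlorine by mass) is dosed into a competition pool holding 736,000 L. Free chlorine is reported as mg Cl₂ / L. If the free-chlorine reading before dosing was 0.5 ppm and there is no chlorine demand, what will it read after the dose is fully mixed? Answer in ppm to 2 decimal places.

Available chlorine delivered: 1070 g × 0.891 = 953.4 g as Cl₂.
Concentration rise: 953.4 g / 736,000 L = 1.295 mg/L = 1.30 ppm.
Final FC: 0.5 + 1.30 = 1.80 ppm.

1.80 ppm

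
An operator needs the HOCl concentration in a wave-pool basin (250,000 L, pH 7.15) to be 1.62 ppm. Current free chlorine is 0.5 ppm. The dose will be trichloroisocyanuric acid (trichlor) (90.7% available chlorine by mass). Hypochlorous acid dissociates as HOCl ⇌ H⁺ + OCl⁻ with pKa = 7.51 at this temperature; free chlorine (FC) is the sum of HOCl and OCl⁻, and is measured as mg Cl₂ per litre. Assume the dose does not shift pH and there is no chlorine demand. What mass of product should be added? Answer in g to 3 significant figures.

504 g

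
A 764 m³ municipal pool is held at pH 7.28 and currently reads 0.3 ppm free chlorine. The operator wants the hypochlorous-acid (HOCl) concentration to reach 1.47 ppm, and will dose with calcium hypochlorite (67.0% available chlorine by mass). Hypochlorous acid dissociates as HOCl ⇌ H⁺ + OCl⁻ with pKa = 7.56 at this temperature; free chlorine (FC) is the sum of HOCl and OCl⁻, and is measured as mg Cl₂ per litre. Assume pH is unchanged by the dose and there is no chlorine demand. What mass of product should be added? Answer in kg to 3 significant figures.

2.21 kg

Volume: 764 m³ = 764,000 L.
[OCl⁻]/[HOCl] = 10^(pH − pKa) = 10^(7.28 − 7.56) = 0.5248; fraction as HOCl = 1/(1 + 0.5248) = 0.6558.
Free chlorine required for 1.47 ppm HOCl: 1.47 / 0.6558 = 2.241 ppm.
FC to add: 2.241 − 0.3 = 1.941 mg/L as Cl₂.
Cl₂ equivalent: 1.941 mg/L × 764,000 L = 1483 g.
Product at 67.0% available Cl: 1483 / 0.67 = 2214 g.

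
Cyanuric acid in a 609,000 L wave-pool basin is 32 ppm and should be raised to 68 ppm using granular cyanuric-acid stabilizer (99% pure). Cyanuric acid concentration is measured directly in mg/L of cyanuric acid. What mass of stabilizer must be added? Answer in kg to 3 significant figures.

22.1 kg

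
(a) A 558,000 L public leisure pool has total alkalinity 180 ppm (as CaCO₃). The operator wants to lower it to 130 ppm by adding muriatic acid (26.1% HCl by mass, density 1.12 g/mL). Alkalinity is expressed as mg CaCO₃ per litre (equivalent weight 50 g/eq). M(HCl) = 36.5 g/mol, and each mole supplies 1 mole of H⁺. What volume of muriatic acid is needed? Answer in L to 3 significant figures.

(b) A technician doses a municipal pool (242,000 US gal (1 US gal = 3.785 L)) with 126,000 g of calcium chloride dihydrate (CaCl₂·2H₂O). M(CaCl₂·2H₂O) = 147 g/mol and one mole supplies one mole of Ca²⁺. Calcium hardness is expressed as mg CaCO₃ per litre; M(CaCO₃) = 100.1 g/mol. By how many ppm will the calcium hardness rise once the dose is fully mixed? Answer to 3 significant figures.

(a) Alkalinity to neutralize: (180 − 130) = 50 mg/L as CaCO₃ × 558,000 L = 27,900 g as CaCO₃.
(a) Equivalents of H⁺ required: 27,900 ÷ 50 g/eq = 558 eq = 558 mol HCl.
(a) Mass of HCl: 558 × 36.5 = 20,370 g.
(a) Mass of 26.1% solution: 20,370 / 0.261 = 78,030 g.
(a) Volume: 78,030 g ÷ 1.12 g/mL = 69,670 mL.

(b) Volume: 242,000 US gal × 3.785 L/gal = 915,970 L.
(b) Moles of Ca²⁺: 126,000 g ÷ 147 g/mol = 857.1 mol.
(b) As CaCO₃: 857.1 mol × 100.1 g/mol = 85,800 g.
(b) Rise: 85,800 g / 915,970 L × 1000 = 93.67 mg/L.

(a) 69.7 L; (b) 93.7 ppm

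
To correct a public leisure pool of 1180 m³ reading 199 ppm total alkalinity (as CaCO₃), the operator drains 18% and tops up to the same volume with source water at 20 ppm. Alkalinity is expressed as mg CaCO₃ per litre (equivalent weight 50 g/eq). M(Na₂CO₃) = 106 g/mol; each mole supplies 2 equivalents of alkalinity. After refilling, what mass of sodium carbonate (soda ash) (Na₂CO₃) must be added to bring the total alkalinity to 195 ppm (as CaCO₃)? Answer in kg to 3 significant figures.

Volume: 1180 m³ = 1,180,000 L.
After draining 18% and refilling: 199 × 0.82 + 20 × 0.18 = 166.78 ppm.
Deficit to target: 195 − 166.78 = 28.22 mg/L.
As CaCO₃: 28.22 mg/L × 1,180,000 L = 33,300 g; ÷ 50 g/eq ÷ 2 = 333 mol Na₂CO₃.
Mass: 333 × 106 = 35,300 g.

35.3 kg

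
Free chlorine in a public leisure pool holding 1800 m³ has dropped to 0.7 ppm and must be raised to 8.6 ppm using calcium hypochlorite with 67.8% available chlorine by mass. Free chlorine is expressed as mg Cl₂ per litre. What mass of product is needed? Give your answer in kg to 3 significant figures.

21.0 kg

Volume: 1800 m³ = 1,800,000 L.
Chlorine deficit: 8.6 − 0.7 = 7.9 ppm = 7.9 mg/L as Cl₂.
Cl₂ equivalent needed: 7.9 mg/L × 1,800,000 L = 14,220,000 mg = 14,220 g.
Product at 67.8% available chlorine: 14,220 / 0.678 = 20,970 g.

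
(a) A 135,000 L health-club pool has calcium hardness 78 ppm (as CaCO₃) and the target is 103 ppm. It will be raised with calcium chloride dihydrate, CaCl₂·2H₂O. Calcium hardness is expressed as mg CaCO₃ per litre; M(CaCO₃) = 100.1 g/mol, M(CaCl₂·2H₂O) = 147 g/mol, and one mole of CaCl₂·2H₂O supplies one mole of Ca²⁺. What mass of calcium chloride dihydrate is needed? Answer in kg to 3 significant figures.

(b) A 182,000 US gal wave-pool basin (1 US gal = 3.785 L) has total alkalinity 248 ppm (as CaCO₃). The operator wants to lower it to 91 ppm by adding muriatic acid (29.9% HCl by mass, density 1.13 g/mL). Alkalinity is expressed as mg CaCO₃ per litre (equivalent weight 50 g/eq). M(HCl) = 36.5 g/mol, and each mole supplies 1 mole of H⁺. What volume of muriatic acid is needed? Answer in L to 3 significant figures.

(a) Hardness to add: (103 − 78) = 25 mg/L as CaCO₃ × 135,000 L = 3375 g as CaCO₃.
(a) Moles of Ca²⁺ (1 mol Ca²⁺ ≡ 1 mol CaCO₃): 3375 / 100.1 g/mol = 33.72 mol.
(a) Mass of CaCl₂·2H₂O: 33.72 × 147 = 4956 g.

(b) Volume: 182,000 US gal × 3.785 L/gal = 688,870 L.
(b) Alkalinity to neutralize: (248 − 91) = 157 mg/L as CaCO₃ × 688,870 L = 108,200 g as CaCO₃.
(b) Equivalents of H⁺ required: 108,200 ÷ 50 g/eq = 2163 eq = 2163 mol HCl.
(b) Mass of HCl: 2163 × 36.5 = 78,950 g.
(b) Mass of 29.9% solution: 78,950 / 0.299 = 264,100 g.
(b) Volume: 264,100 g ÷ 1.13 g/mL = 233,700 mL.

(a) 4.96 kg; (b) 234 L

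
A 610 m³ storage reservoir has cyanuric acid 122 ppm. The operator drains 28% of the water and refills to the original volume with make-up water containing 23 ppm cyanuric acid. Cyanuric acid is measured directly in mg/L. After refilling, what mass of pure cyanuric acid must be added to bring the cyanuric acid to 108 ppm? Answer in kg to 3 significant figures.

Volume: 610 m³ = 610,000 L.
After draining 28% and refilling: 122 × 0.72 + 23 × 0.28 = 94.28 ppm.
Deficit to target: 108 − 94.28 = 13.72 mg/L.
Mass: 13.72 mg/L × 610,000 L = 8369 g cyanuric acid.

8.37 kg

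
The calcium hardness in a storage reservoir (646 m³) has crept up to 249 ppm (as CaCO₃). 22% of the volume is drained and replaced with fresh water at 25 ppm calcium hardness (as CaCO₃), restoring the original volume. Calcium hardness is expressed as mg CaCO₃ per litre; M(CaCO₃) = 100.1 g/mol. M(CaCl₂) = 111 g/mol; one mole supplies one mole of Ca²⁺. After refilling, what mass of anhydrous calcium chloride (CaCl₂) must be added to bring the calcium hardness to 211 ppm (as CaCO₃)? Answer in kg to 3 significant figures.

8.08 kg

Volume: 646 m³ = 646,000 L.
After draining 22% and refilling: 249 × 0.78 + 25 × 0.22 = 199.72 ppm.
Deficit to target: 211 − 199.72 = 11.28 mg/L.
As CaCO₃: 11.28 mg/L × 646,000 L = 7287 g; ÷ 100.1 = 72.8 mol Ca²⁺.
Mass: 72.8 × 111 = 8080 g.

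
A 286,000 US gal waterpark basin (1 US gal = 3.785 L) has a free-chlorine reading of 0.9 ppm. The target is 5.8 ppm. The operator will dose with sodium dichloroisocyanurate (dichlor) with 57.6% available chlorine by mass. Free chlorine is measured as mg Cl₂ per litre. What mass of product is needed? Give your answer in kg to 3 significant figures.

9.21 kg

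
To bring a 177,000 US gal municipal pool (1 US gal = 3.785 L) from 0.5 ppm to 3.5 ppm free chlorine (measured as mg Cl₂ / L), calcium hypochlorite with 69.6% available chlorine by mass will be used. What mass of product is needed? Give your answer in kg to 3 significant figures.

Volume: 177,000 US gal × 3.785 L/gal = 669,945 L.
Chlorine deficit: 3.5 − 0.5 = 3 ppm = 3 mg/L as Cl₂.
Cl₂ equivalent needed: 3 mg/L × 669,945 L = 2,010,000 mg = 2010 g.
Product at 69.6% available chlorine: 2010 / 0.696 = 2888 g.

2.89 kg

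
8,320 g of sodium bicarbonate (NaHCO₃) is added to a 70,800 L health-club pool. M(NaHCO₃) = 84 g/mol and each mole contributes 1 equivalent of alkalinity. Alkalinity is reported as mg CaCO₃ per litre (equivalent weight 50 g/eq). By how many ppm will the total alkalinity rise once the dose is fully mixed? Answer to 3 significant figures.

Moles of NaHCO₃: 8,320 g ÷ 84 g/mol = 99.05 mol → 99.05 eq of alkalinity.
As CaCO₃: 99.05 eq × 50 g/eq = 4952 g.
Rise: 4952 g / 70,800 L × 1000 = 69.95 mg/L.

69.9 ppm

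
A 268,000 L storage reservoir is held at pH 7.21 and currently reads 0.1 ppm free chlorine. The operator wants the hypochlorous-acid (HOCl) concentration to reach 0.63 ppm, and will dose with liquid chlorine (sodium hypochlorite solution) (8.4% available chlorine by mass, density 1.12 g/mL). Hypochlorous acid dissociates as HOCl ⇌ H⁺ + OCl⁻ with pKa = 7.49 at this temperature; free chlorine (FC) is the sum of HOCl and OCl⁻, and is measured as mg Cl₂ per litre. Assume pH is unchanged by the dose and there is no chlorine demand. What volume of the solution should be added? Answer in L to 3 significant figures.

[OCl⁻]/[HOCl] = 10^(pH − pKa) = 10^(7.21 − 7.49) = 0.5248; fraction as HOCl = 1/(1 + 0.5248) = 0.6558.
Free chlorine required for 0.63 ppm HOCl: 0.63 / 0.6558 = 0.9606 ppm.
FC to add: 0.9606 − 0.1 = 0.8606 mg/L as Cl₂.
Cl₂ equivalent: 0.8606 mg/L × 268,000 L = 230.6 g.
Product at 8.4% available Cl: 230.6 / 0.084 = 2746 g.
Volume: 2746 g ÷ 1.12 g/mL = 2452 mL.

2.45 L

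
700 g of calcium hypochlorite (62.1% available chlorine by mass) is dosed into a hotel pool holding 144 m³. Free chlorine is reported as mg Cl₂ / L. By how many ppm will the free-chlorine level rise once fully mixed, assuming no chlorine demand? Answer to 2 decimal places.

Volume: 144 m³ = 144,000 L.
Available chlorine delivered: 700 g × 0.621 = 434.7 g as Cl₂.
Concentration rise: 434.7 g / 144,000 L = 3.019 mg/L = 3.02 ppm.

3.02 ppm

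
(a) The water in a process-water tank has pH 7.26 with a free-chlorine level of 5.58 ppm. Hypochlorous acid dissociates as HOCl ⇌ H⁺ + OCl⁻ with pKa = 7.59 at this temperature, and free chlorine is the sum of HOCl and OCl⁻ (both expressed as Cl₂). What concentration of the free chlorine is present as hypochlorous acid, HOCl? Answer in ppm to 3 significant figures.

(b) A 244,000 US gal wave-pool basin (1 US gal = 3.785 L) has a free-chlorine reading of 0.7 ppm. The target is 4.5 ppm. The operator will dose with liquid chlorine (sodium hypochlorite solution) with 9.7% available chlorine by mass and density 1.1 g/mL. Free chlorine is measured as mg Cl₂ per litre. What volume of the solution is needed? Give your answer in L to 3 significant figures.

(a) [OCl⁻]/[HOCl] = 10^(pH − pKa) = 10^(7.26 − 7.59) = 10^-0.33 = 0.4677.
(a) Fraction as HOCl = 1 / (1 + 0.4677) = 0.6813.
(a) HOCl = 0.6813 × 5.58 ppm = 3.802 ppm.

(b) Volume: 244,000 US gal × 3.785 L/gal = 923,540 L.
(b) Chlorine deficit: 4.5 − 0.7 = 3.8 ppm = 3.8 mg/L as Cl₂.
(b) Cl₂ equivalent needed: 3.8 mg/L × 923,540 L = 3,509,000 mg = 3509 g.
(b) Product at 9.7% available chlorine: 3509 / 0.097 = 36,180 g.
(b) Volume at density 1.1 g/mL: 36,180 g ÷ 1.1 g/mL = 32,890 mL.

(a) 3.80 ppm; (b) 32.9 L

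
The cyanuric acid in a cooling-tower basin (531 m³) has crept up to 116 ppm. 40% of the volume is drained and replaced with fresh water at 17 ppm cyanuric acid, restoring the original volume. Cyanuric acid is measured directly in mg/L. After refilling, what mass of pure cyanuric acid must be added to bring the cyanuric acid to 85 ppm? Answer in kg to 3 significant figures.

4.57 kg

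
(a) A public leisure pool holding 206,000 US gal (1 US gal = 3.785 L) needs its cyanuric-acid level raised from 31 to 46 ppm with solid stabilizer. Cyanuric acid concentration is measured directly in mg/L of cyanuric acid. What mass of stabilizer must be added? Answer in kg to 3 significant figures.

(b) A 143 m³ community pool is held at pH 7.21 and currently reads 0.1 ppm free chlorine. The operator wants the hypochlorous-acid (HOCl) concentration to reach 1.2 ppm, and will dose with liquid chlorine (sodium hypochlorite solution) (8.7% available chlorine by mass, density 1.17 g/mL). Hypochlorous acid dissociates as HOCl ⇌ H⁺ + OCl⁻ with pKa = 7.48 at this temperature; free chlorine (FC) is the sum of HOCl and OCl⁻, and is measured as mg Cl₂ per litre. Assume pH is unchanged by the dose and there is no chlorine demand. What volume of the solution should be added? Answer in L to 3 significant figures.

(a) Volume: 206,000 US gal × 3.785 L/gal = 779,710 L.
(a) CYA to add: (46 − 31) = 15 mg/L × 779,710 L = 11,700 g cyanuric acid.

(b) Volume: 143 m³ = 143,000 L.
(b) [OCl⁻]/[HOCl] = 10^(pH − pKa) = 10^(7.21 − 7.48) = 0.537; fraction as HOCl = 1/(1 + 0.537) = 0.6506.
(b) Free chlorine required for 1.2 ppm HOCl: 1.2 / 0.6506 = 1.844 ppm.
(b) FC to add: 1.844 − 0.1 = 1.744 mg/L as Cl₂.
(b) Cl₂ equivalent: 1.744 mg/L × 143,000 L = 249.5 g.
(b) Product at 8.7% available Cl: 249.5 / 0.087 = 2867 g.
(b) Volume: 2867 g ÷ 1.17 g/mL = 2451 mL.

(a) 11.7 kg; (b) 2.45 L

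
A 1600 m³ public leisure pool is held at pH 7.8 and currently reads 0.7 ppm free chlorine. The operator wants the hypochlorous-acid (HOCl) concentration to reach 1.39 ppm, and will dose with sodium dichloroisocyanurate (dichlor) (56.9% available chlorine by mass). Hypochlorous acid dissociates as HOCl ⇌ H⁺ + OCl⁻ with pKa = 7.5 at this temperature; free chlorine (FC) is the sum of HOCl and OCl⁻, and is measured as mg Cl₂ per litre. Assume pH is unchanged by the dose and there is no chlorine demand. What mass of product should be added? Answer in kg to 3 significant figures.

Volume: 1600 m³ = 1,600,000 L.
[OCl⁻]/[HOCl] = 10^(pH − pKa) = 10^(7.8 − 7.5) = 1.995; fraction as HOCl = 1/(1 + 1.995) = 0.3339.
Free chlorine required for 1.39 ppm HOCl: 1.39 / 0.3339 = 4.163 ppm.
FC to add: 4.163 − 0.7 = 3.463 mg/L as Cl₂.
Cl₂ equivalent: 3.463 mg/L × 1,600,000 L = 5541 g.
Product at 56.9% available Cl: 5541 / 0.569 = 9739 g.

9.74 kg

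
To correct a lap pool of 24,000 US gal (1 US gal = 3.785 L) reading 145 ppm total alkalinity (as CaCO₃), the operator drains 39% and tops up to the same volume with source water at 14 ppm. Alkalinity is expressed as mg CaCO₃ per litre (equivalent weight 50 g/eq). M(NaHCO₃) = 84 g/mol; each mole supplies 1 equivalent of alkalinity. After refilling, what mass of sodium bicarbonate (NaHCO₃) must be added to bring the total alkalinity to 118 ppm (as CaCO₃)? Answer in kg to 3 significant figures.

Volume: 24,000 US gal × 3.785 L/gal = 90,840 L.
After draining 39% and refilling: 145 × 0.61 + 14 × 0.39 = 93.91 ppm.
Deficit to target: 118 − 93.91 = 24.09 mg/L.
As CaCO₃: 24.09 mg/L × 90,840 L = 2188 g; ÷ 50 g/eq ÷ 1 = 43.77 mol NaHCO₃.
Mass: 43.77 × 84 = 3676 g.

3.68 kg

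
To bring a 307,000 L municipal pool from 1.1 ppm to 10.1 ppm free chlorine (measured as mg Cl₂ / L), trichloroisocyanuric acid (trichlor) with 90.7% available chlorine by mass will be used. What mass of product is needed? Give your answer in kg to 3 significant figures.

Chlorine deficit: 10.1 − 1.1 = 9 ppm = 9 mg/L as Cl₂.
Cl₂ equivalent needed: 9 mg/L × 307,000 L = 2,763,000 mg = 2763 g.
Product at 90.7% available chlorine: 2763 / 0.907 = 3046 g.

3.05 kg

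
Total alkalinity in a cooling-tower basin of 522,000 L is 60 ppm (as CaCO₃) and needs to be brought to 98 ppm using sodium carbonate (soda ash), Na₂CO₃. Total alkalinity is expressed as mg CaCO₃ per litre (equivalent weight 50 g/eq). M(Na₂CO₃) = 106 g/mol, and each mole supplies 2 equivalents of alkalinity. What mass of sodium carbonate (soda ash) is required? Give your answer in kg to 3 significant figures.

Alkalinity to add: (98 − 60) = 38 mg/L as CaCO₃ × 522,000 L = 19,840 g as CaCO₃.
Equivalents: 19,840 g ÷ 50 g/eq = 396.7 eq.
Each mole of Na₂CO₃ supplies 2 eq, so 396.7 / 2 = 198.4 mol.
Mass: 198.4 mol × 106 g/mol = 21,030 g.

21.0 kg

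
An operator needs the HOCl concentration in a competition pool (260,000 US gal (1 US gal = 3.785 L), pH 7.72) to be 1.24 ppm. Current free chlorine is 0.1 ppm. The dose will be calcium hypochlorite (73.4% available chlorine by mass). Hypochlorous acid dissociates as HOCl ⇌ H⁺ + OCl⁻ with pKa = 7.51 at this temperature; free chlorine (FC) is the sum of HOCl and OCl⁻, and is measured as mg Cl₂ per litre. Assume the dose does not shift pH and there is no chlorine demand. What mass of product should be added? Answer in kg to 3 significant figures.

Volume: 260,000 US gal × 3.785 L/gal = 984,100 L.
[OCl⁻]/[HOCl] = 10^(pH − pKa) = 10^(7.72 − 7.51) = 1.622; fraction as HOCl = 1/(1 + 1.622) = 0.3814.
Free chlorine required for 1.24 ppm HOCl: 1.24 / 0.3814 = 3.251 ppm.
FC to add: 3.251 − 0.1 = 3.151 mg/L as Cl₂.
Cl₂ equivalent: 3.151 mg/L × 984,100 L = 3101 g.
Product at 73.4% available Cl: 3101 / 0.734 = 4225 g.

4.22 kg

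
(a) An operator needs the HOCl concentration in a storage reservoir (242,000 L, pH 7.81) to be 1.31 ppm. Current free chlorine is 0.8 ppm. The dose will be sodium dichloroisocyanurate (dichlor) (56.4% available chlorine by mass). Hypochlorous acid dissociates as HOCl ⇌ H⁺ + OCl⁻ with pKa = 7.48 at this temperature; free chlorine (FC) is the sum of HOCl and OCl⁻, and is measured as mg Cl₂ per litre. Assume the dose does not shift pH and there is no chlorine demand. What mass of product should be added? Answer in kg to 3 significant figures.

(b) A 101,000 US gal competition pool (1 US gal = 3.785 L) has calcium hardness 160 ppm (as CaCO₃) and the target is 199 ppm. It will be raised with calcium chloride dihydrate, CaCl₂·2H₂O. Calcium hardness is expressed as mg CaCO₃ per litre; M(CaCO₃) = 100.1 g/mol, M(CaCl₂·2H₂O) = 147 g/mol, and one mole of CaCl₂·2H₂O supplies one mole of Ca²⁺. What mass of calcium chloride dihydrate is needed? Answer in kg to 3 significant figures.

(a) [OCl⁻]/[HOCl] = 10^(pH − pKa) = 10^(7.81 − 7.48) = 2.138; fraction as HOCl = 1/(1 + 2.138) = 0.3187.
(a) Free chlorine required for 1.31 ppm HOCl: 1.31 / 0.3187 = 4.111 ppm.
(a) FC to add: 4.111 − 0.8 = 3.311 mg/L as Cl₂.
(a) Cl₂ equivalent: 3.311 mg/L × 242,000 L = 801.2 g.
(a) Product at 56.4% available Cl: 801.2 / 0.564 = 1421 g.

(b) Volume: 101,000 US gal × 3.785 L/gal = 382,285 L.
(b) Hardness to add: (199 − 160) = 39 mg/L as CaCO₃ × 382,285 L = 14,910 g as CaCO₃.
(b) Moles of Ca²⁺ (1 mol Ca²⁺ ≡ 1 mol CaCO₃): 14,910 / 100.1 g/mol = 148.9 mol.
(b) Mass of CaCl₂·2H₂O: 148.9 × 147 = 21,890 g.

(a) 1.42 kg; (b) 21.9 kg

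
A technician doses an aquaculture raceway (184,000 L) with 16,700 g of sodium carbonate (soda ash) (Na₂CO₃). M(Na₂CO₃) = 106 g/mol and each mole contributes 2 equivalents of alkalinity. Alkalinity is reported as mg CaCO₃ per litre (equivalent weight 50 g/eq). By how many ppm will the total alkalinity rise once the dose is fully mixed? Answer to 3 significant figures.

Moles of Na₂CO₃: 16,700 g ÷ 106 g/mol = 157.5 mol → 315.1 eq of alkalinity.
As CaCO₃: 315.1 eq × 50 g/eq = 15,750 g.
Rise: 15,750 g / 184,000 L × 1000 = 85.62 mg/L.

85.6 ppm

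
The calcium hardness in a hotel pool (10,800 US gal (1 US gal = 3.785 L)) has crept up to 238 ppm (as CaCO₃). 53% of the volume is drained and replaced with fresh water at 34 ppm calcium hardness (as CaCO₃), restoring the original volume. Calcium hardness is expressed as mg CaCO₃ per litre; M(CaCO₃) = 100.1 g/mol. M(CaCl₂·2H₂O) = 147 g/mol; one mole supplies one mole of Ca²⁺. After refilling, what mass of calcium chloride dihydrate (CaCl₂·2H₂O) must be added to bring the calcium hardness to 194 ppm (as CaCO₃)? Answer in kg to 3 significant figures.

3.85 kg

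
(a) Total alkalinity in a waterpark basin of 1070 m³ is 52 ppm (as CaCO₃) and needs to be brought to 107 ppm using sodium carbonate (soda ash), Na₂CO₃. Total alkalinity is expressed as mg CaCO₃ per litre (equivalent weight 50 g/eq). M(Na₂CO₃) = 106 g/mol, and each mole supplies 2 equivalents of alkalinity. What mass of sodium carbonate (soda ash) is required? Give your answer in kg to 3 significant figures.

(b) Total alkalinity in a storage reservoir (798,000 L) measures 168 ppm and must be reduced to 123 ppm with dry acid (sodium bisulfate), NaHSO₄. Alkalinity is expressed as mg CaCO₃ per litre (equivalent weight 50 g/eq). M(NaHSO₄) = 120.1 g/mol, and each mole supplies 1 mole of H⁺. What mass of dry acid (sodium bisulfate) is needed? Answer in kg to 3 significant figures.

(a) Volume: 1070 m³ = 1,070,000 L.
(a) Alkalinity to add: (107 − 52) = 55 mg/L as CaCO₃ × 1,070,000 L = 58,850 g as CaCO₃.
(a) Equivalents: 58,850 g ÷ 50 g/eq = 1177 eq.
(a) Each mole of Na₂CO₃ supplies 2 eq, so 1177 / 2 = 588.5 mol.
(a) Mass: 588.5 mol × 106 g/mol = 62,380 g.

(b) Alkalinity to neutralize: (168 − 123) = 45 mg/L as CaCO₃ × 798,000 L = 35,910 g as CaCO₃.
(b) Equivalents of H⁺ required: 35,910 ÷ 50 g/eq = 718.2 eq = 718.2 mol NaHSO₄.
(b) Mass of NaHSO₄: 718.2 × 120.1 = 86,260 g.

(a) 62.4 kg; (b) 86.3 kg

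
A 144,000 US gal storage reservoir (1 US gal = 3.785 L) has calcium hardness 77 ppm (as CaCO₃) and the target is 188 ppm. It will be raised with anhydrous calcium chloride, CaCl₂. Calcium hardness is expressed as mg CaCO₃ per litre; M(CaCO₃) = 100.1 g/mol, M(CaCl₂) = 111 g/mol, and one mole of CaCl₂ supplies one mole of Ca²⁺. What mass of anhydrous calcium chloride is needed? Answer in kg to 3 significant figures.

Volume: 144,000 US gal × 3.785 L/gal = 545,040 L.
Hardness to add: (188 − 77) = 111 mg/L as CaCO₃ × 545,040 L = 60,500 g as CaCO₃.
Moles of Ca²⁺ (1 mol Ca²⁺ ≡ 1 mol CaCO₃): 60,500 / 100.1 g/mol = 604.4 mol.
Mass of CaCl₂: 604.4 × 111 = 67,090 g.

67.1 kg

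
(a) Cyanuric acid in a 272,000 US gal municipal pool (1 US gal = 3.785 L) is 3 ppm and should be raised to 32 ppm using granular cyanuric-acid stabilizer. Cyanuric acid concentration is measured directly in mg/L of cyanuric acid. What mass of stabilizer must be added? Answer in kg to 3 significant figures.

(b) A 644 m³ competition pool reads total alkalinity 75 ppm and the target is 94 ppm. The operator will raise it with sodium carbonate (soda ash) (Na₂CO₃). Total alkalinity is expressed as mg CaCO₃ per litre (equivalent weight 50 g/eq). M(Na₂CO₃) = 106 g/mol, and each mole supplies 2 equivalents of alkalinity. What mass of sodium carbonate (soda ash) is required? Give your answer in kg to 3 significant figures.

(a) 29.9 kg; (b) 13.0 kg

(a) Volume: 272,000 US gal × 3.785 L/gal = 1,029,520 L.
(a) CYA to add: (32 − 3) = 29 mg/L × 1,029,520 L = 29,860 g cyanuric acid.

(b) Volume: 644 m³ = 644,000 L.
(b) Alkalinity to add: (94 − 75) = 19 mg/L as CaCO₃ × 644,000 L = 12,240 g as CaCO₃.
(b) Equivalents: 12,240 g ÷ 50 g/eq = 244.7 eq.
(b) Each mole of Na₂CO₃ supplies 2 eq, so 244.7 / 2 = 122.4 mol.
(b) Mass: 122.4 mol × 106 g/mol = 12,970 g.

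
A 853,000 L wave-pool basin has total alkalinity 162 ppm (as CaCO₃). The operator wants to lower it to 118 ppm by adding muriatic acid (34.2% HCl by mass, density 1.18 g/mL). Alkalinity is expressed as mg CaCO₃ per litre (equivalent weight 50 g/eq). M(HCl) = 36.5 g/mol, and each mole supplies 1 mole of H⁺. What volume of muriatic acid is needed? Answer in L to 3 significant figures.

Alkalinity to neutralize: (162 − 118) = 44 mg/L as CaCO₃ × 853,000 L = 37,530 g as CaCO₃.
Equivalents of H⁺ required: 37,530 ÷ 50 g/eq = 750.6 eq = 750.6 mol HCl.
Mass of HCl: 750.6 × 36.5 = 27,400 g.
Mass of 34.2% solution: 27,400 / 0.342 = 80,110 g.
Volume: 80,110 g ÷ 1.18 g/mL = 67,890 mL.

67.9 L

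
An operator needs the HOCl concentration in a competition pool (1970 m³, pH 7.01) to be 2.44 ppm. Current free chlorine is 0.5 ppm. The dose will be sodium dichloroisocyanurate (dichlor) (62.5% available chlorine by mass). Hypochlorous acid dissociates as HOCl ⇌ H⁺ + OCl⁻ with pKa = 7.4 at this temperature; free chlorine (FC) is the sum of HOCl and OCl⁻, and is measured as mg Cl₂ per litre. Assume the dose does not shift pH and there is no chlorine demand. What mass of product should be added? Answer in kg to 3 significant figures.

9.25 kg

Volume: 1970 m³ = 1,970,000 L.
[OCl⁻]/[HOCl] = 10^(pH − pKa) = 10^(7.01 − 7.4) = 0.4074; fraction as HOCl = 1/(1 + 0.4074) = 0.7105.
Free chlorine required for 2.44 ppm HOCl: 2.44 / 0.7105 = 3.434 ppm.
FC to add: 3.434 − 0.5 = 2.934 mg/L as Cl₂.
Cl₂ equivalent: 2.934 mg/L × 1,970,000 L = 5780 g.
Product at 62.5% available Cl: 5780 / 0.625 = 9248 g.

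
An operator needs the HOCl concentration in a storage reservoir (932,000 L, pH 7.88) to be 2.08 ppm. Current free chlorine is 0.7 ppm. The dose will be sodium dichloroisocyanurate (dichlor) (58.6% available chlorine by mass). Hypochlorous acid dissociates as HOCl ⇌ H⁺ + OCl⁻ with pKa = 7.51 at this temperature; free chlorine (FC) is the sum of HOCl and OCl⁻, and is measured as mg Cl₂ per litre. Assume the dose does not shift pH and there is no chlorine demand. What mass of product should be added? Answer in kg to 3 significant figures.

9.95 kg

[OCl⁻]/[HOCl] = 10^(pH − pKa) = 10^(7.88 − 7.51) = 2.344; fraction as HOCl = 1/(1 + 2.344) = 0.299.
Free chlorine required for 2.08 ppm HOCl: 2.08 / 0.299 = 6.956 ppm.
FC to add: 6.956 − 0.7 = 6.256 mg/L as Cl₂.
Cl₂ equivalent: 6.256 mg/L × 932,000 L = 5831 g.
Product at 58.6% available Cl: 5831 / 0.586 = 9950 g.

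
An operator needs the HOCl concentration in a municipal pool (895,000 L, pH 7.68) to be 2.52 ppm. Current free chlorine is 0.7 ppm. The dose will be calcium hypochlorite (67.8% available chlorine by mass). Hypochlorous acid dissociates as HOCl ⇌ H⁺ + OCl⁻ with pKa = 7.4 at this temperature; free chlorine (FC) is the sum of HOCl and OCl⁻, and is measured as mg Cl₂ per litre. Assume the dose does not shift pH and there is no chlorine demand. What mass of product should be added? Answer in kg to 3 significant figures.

8.74 kg

[OCl⁻]/[HOCl] = 10^(pH − pKa) = 10^(7.68 − 7.4) = 1.905; fraction as HOCl = 1/(1 + 1.905) = 0.3442.
Free chlorine required for 2.52 ppm HOCl: 2.52 / 0.3442 = 7.322 ppm.
FC to add: 7.322 − 0.7 = 6.622 mg/L as Cl₂.
Cl₂ equivalent: 6.622 mg/L × 895,000 L = 5926 g.
Product at 67.8% available Cl: 5926 / 0.678 = 8741 g.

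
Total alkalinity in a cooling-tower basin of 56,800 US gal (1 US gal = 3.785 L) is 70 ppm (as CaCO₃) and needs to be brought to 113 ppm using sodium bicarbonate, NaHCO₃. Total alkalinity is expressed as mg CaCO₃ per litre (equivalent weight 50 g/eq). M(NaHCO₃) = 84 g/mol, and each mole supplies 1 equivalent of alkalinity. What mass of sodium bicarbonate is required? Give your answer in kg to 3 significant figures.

15.5 kg

Volume: 56,800 US gal × 3.785 L/gal = 214,988 L.
Alkalinity to add: (113 − 70) = 43 mg/L as CaCO₃ × 214,988 L = 9244 g as CaCO₃.
Equivalents: 9244 g ÷ 50 g/eq = 184.9 eq.
NaHCO₃ supplies 1 eq per mole → 184.9 mol.
Mass: 184.9 mol × 84 g/mol = 15,530 g.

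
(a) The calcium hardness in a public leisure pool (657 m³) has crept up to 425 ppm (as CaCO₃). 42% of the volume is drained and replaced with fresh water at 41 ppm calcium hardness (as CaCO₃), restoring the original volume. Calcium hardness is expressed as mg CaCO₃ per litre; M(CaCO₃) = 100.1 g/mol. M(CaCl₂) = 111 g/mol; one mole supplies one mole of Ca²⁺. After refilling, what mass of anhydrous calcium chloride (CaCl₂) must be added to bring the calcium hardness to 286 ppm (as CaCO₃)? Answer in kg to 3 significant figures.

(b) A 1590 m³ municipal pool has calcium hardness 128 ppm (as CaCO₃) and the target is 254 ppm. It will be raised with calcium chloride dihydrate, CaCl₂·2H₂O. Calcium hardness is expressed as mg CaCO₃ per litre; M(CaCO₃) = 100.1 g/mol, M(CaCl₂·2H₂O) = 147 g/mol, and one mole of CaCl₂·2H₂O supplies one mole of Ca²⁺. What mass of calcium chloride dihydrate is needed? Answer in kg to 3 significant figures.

(a) Volume: 657 m³ = 657,000 L.
(a) After draining 42% and refilling: 425 × 0.58 + 41 × 0.42 = 263.72 ppm.
(a) Deficit to target: 286 − 263.72 = 22.28 mg/L.
(a) As CaCO₃: 22.28 mg/L × 657,000 L = 14,640 g; ÷ 100.1 = 146.2 mol Ca²⁺.
(a) Mass: 146.2 × 111 = 16,230 g.

(b) Volume: 1590 m³ = 1,590,000 L.
(b) Hardness to add: (254 − 128) = 126 mg/L as CaCO₃ × 1,590,000 L = 200,300 g as CaCO₃.
(b) Moles of Ca²⁺ (1 mol Ca²⁺ ≡ 1 mol CaCO₃): 200,300 / 100.1 g/mol = 2001 mol.
(b) Mass of CaCl₂·2H₂O: 2001 × 147 = 294,200 g.

(a) 16.2 kg; (b) 294 kg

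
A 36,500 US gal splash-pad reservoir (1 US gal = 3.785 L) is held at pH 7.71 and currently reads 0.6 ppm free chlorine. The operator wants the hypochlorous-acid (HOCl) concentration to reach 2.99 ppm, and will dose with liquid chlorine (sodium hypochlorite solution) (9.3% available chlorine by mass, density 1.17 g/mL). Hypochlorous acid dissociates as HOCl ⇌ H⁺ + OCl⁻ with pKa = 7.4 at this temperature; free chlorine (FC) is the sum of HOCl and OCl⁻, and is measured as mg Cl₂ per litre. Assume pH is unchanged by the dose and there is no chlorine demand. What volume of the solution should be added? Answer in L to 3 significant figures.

10.8 L

Volume: 36,500 US gal × 3.785 L/gal = 138,152 L.
[OCl⁻]/[HOCl] = 10^(pH − pKa) = 10^(7.71 − 7.4) = 2.042; fraction as HOCl = 1/(1 + 2.042) = 0.3288.
Free chlorine required for 2.99 ppm HOCl: 2.99 / 0.3288 = 9.095 ppm.
FC to add: 9.095 − 0.6 = 8.495 mg/L as Cl₂.
Cl₂ equivalent: 8.495 mg/L × 138,152 L = 1174 g.
Product at 9.3% available Cl: 1174 / 0.093 = 12,620 g.
Volume: 12,620 g ÷ 1.17 g/mL = 10,790 mL.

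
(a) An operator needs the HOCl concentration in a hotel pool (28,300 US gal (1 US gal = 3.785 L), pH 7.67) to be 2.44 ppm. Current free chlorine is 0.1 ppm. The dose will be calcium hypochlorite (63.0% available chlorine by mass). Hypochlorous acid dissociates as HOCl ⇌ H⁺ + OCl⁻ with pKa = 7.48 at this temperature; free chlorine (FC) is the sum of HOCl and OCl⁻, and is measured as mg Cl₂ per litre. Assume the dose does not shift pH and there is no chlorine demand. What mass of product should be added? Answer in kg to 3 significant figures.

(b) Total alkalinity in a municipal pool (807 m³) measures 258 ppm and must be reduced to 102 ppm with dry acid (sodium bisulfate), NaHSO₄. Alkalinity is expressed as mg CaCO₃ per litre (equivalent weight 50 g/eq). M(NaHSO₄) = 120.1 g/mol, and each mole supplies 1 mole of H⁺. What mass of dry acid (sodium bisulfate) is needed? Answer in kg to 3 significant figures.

(a) 1.04 kg; (b) 302 kg

(a) Volume: 28,300 US gal × 3.785 L/gal = 107,116 L.
(a) [OCl⁻]/[HOCl] = 10^(pH − pKa) = 10^(7.67 − 7.48) = 1.549; fraction as HOCl = 1/(1 + 1.549) = 0.3923.
(a) Free chlorine required for 2.44 ppm HOCl: 2.44 / 0.3923 = 6.219 ppm.
(a) FC to add: 6.219 − 0.1 = 6.119 mg/L as Cl₂.
(a) Cl₂ equivalent: 6.119 mg/L × 107,116 L = 655.5 g.
(a) Product at 63.0% available Cl: 655.5 / 0.63 = 1040 g.

(b) Volume: 807 m³ = 807,000 L.
(b) Alkalinity to neutralize: (258 − 102) = 156 mg/L as CaCO₃ × 807,000 L = 125,900 g as CaCO₃.
(b) Equivalents of H⁺ required: 125,900 ÷ 50 g/eq = 2518 eq = 2518 mol NaHSO₄.
(b) Mass of NaHSO₄: 2518 × 120.1 = 302,400 g.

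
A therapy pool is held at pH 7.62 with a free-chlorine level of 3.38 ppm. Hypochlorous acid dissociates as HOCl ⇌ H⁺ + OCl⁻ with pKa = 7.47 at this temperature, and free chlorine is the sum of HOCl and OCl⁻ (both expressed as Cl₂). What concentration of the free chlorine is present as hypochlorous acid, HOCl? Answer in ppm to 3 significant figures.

1.40 ppm

[OCl⁻]/[HOCl] = 10^(pH − pKa) = 10^(7.62 − 7.47) = 10^0.15 = 1.413.
Fraction as HOCl = 1 / (1 + 1.413) = 0.4145.
HOCl = 0.4145 × 3.38 ppm = 1.401 ppm.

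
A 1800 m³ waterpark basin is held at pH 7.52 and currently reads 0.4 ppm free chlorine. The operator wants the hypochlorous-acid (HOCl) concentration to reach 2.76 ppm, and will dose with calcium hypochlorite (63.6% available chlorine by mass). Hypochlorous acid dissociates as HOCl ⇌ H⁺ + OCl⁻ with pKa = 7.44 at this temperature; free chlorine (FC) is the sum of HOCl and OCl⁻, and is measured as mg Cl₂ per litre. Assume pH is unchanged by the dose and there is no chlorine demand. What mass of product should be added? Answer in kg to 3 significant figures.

16.1 kg

Volume: 1800 m³ = 1,800,000 L.
[OCl⁻]/[HOCl] = 10^(pH − pKa) = 10^(7.52 − 7.44) = 1.202; fraction as HOCl = 1/(1 + 1.202) = 0.4541.
Free chlorine required for 2.76 ppm HOCl: 2.76 / 0.4541 = 6.078 ppm.
FC to add: 6.078 − 0.4 = 5.678 mg/L as Cl₂.
Cl₂ equivalent: 5.678 mg/L × 1,800,000 L = 10,220 g.
Product at 63.6% available Cl: 10,220 / 0.636 = 16,070 g.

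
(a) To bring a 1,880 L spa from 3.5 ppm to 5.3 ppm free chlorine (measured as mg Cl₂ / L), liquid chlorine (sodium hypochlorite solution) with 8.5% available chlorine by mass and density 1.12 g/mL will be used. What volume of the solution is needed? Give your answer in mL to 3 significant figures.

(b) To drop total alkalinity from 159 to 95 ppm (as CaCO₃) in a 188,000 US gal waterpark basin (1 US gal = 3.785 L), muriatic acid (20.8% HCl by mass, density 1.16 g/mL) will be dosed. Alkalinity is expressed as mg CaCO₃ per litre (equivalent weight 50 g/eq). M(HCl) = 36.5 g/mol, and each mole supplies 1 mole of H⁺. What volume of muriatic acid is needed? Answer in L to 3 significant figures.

(a) 35.5 mL; (b) 138 L

(a) Chlorine deficit: 5.3 − 3.5 = 1.8 ppm = 1.8 mg/L as Cl₂.
(a) Cl₂ equivalent needed: 1.8 mg/L × 1,880 L = 3384 mg = 3.384 g.
(a) Product at 8.5% available chlorine: 3.384 / 0.085 = 39.81 g.
(a) Volume at density 1.12 g/mL: 39.81 g ÷ 1.12 g/mL = 35.55 mL.

(b) Volume: 188,000 US gal × 3.785 L/gal = 711,580 L.
(b) Alkalinity to neutralize: (159 − 95) = 64 mg/L as CaCO₃ × 711,580 L = 45,540 g as CaCO₃.
(b) Equivalents of H⁺ required: 45,540 ÷ 50 g/eq = 910.8 eq = 910.8 mol HCl.
(b) Mass of HCl: 910.8 × 36.5 = 33,250 g.
(b) Mass of 20.8% solution: 33,250 / 0.208 = 159,800 g.
(b) Volume: 159,800 g ÷ 1.16 g/mL = 137,800 mL.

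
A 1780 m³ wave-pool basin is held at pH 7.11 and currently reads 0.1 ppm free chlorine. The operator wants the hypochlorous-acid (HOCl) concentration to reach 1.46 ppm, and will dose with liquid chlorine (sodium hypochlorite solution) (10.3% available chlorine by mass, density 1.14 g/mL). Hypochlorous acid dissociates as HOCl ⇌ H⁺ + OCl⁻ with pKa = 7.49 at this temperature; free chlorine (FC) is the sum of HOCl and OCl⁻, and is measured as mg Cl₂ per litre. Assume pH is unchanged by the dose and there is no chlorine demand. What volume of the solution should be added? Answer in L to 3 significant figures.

Volume: 1780 m³ = 1,780,000 L.
[OCl⁻]/[HOCl] = 10^(pH − pKa) = 10^(7.11 − 7.49) = 0.4169; fraction as HOCl = 1/(1 + 0.4169) = 0.7058.
Free chlorine required for 1.46 ppm HOCl: 1.46 / 0.7058 = 2.069 ppm.
FC to add: 2.069 − 0.1 = 1.969 mg/L as Cl₂.
Cl₂ equivalent: 1.969 mg/L × 1,780,000 L = 3504 g.
Product at 10.3% available Cl: 3504 / 0.103 = 34,020 g.
Volume: 34,020 g ÷ 1.14 g/mL = 29,840 mL.

29.8 L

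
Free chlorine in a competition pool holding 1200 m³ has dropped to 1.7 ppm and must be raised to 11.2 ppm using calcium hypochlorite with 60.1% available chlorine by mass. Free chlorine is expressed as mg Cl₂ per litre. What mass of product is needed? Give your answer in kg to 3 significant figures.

Volume: 1200 m³ = 1,200,000 L.
Chlorine deficit: 11.2 − 1.7 = 9.5 ppm = 9.5 mg/L as Cl₂.
Cl₂ equivalent needed: 9.5 mg/L × 1,200,000 L = 11,400,000 mg = 11,400 g.
Product at 60.1% available chlorine: 11,400 / 0.601 = 18,970 g.

19.0 kg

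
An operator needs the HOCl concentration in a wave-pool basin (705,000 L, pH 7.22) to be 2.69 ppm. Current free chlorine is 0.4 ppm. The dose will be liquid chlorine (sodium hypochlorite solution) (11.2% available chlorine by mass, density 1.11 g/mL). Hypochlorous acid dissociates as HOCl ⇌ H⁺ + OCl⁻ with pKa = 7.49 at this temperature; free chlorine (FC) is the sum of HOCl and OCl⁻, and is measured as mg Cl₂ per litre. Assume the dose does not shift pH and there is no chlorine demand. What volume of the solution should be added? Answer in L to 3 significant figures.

21.2 L

[OCl⁻]/[HOCl] = 10^(pH − pKa) = 10^(7.22 − 7.49) = 0.537; fraction as HOCl = 1/(1 + 0.537) = 0.6506.
Free chlorine required for 2.69 ppm HOCl: 2.69 / 0.6506 = 4.135 ppm.
FC to add: 4.135 − 0.4 = 3.735 mg/L as Cl₂.
Cl₂ equivalent: 3.735 mg/L × 705,000 L = 2633 g.
Product at 11.2% available Cl: 2633 / 0.112 = 23,510 g.
Volume: 23,510 g ÷ 1.11 g/mL = 21,180 mL.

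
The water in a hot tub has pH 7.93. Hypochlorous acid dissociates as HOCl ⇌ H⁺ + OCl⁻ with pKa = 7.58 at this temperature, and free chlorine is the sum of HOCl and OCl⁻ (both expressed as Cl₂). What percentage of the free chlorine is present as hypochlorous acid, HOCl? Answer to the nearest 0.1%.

30.9%

[OCl⁻]/[HOCl] = 10^(pH − pKa) = 10^(7.93 − 7.58) = 10^0.35 = 2.239.
Fraction as HOCl = 1 / (1 + 2.239) = 0.3088.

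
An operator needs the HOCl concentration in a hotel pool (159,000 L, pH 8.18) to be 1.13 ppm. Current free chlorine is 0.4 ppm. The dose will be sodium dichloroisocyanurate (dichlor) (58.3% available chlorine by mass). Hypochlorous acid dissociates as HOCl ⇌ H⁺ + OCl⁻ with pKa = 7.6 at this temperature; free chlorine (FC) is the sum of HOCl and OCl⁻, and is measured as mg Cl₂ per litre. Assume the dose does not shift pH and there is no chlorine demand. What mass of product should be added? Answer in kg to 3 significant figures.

[OCl⁻]/[HOCl] = 10^(pH − pKa) = 10^(8.18 − 7.6) = 3.802; fraction as HOCl = 1/(1 + 3.802) = 0.2083.
Free chlorine required for 1.13 ppm HOCl: 1.13 / 0.2083 = 5.426 ppm.
FC to add: 5.426 − 0.4 = 5.026 mg/L as Cl₂.
Cl₂ equivalent: 5.026 mg/L × 159,000 L = 799.2 g.
Product at 58.3% available Cl: 799.2 / 0.583 = 1371 g.

1.37 kg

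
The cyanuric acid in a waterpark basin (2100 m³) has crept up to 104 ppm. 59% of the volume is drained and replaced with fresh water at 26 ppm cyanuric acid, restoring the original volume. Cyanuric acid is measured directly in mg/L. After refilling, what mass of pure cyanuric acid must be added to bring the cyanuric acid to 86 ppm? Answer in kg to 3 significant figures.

58.8 kg

Volume: 2100 m³ = 2,100,000 L.
After draining 59% and refilling: 104 × 0.41 + 26 × 0.59 = 57.98 ppm.
Deficit to target: 86 − 57.98 = 28.02 mg/L.
Mass: 28.02 mg/L × 2,100,000 L = 58,840 g cyanuric acid.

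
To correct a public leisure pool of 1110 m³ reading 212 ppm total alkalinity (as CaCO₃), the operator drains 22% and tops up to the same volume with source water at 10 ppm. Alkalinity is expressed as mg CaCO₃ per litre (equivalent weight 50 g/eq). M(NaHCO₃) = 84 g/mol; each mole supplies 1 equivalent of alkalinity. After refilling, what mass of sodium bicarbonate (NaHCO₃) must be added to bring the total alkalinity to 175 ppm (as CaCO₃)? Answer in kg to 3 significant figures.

13.9 kg

Volume: 1110 m³ = 1,110,000 L.
After draining 22% and refilling: 212 × 0.78 + 10 × 0.22 = 167.56 ppm.
Deficit to target: 175 − 167.56 = 7.44 mg/L.
As CaCO₃: 7.44 mg/L × 1,110,000 L = 8258 g; ÷ 50 g/eq ÷ 1 = 165.2 mol NaHCO₃.
Mass: 165.2 × 84 = 13,870 g.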